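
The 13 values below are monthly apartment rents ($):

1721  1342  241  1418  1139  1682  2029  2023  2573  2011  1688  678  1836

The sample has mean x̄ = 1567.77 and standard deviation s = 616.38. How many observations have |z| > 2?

Cutoffs: x̄ ± 2s = [335.01, 2800.53].
Outside the cutoffs: 241.

1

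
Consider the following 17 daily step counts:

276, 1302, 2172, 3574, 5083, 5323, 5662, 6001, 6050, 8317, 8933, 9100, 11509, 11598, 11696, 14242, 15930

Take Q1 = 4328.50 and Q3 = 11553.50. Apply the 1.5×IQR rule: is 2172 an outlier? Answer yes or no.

IQR = Q3 − Q1 = 11553.50 − 4328.50 = 7225.00.
Lower fence = Q1 − 1.5·IQR = 4328.50 − 10837.50 = -6509.00.
Upper fence = Q3 + 1.5·IQR = 11553.50 + 10837.50 = 22391.00.
2172 lies within [-6509.00, 22391.00].

no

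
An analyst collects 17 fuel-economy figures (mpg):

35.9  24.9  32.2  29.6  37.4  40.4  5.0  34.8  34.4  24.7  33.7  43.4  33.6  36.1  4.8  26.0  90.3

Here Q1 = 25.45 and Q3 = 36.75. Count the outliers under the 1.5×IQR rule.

3

IQR = 11.30; fences at 25.45 − 16.95 = 8.50 and 36.75 + 16.95 = 53.70.
Outside the cutoffs: 4.8, 5.0, 90.3.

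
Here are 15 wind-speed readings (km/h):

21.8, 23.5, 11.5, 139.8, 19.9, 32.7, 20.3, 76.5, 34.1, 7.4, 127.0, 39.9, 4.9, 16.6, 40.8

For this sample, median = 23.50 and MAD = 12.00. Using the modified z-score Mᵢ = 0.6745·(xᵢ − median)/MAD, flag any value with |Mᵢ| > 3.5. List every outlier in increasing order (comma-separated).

127.0, 139.8

|Mᵢ| > 3.5 ⇔ |xᵢ − 23.50| > 3.5·12.00/0.6745 = 62.27.
So outliers lie outside [-38.77, 85.77].
127.0: M = 5.82 → outlier.
139.8: M = 6.54 → outlier.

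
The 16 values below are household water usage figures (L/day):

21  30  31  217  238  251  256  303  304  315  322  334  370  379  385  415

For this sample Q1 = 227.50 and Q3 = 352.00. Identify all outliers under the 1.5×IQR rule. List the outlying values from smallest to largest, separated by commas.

IQR = Q3 − Q1 = 352.00 − 227.50 = 124.50.
Lower fence = Q1 − 1.5·IQR = 227.50 − 186.75 = 40.75.
Upper fence = Q3 + 1.5·IQR = 352.00 + 186.75 = 538.75.
21 < 40.75 → outlier.
30 < 40.75 → outlier.
31 < 40.75 → outlier.
All remaining values lie within [40.75, 538.75].

21, 30, 31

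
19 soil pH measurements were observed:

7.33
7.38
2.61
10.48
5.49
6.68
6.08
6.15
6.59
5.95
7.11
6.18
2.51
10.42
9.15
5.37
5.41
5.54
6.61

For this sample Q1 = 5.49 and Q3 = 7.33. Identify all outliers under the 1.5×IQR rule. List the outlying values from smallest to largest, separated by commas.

IQR = Q3 − Q1 = 7.33 − 5.49 = 1.84.
Lower fence = Q1 − 1.5·IQR = 5.49 − 2.76 = 2.73.
Upper fence = Q3 + 1.5·IQR = 7.33 + 2.76 = 10.09.
2.51 < 2.73 → outlier.
2.61 < 2.73 → outlier.
10.42 > 10.09 → outlier.
10.48 > 10.09 → outlier.
All remaining values lie within [2.73, 10.09].

2.51, 2.61, 10.42, 10.48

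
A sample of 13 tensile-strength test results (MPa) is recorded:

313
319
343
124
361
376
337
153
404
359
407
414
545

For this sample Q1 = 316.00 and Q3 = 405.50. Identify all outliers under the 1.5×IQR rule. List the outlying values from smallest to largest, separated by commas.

124, 153, 545

IQR = Q3 − Q1 = 405.50 − 316.00 = 89.50.
Lower fence = Q1 − 1.5·IQR = 316.00 − 134.25 = 181.75.
Upper fence = Q3 + 1.5·IQR = 405.50 + 134.25 = 539.75.
124 < 181.75 → outlier.
153 < 181.75 → outlier.
545 > 539.75 → outlier.
All remaining values lie within [181.75, 539.75].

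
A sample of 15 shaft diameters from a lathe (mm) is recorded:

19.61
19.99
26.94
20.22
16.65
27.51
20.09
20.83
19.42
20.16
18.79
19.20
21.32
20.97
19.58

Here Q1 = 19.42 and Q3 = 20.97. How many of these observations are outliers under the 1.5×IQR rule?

3

IQR = 1.55; fences at 19.42 − 2.325 = 17.095 and 20.97 + 2.325 = 23.295.
Outside the cutoffs: 16.65, 26.94, 27.51.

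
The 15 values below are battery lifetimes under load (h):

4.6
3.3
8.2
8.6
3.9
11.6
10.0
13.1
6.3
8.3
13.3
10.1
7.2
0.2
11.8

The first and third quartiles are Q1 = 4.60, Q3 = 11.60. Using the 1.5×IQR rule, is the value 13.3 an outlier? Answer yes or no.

IQR = Q3 − Q1 = 11.60 − 4.60 = 7.00.
Lower fence = Q1 − 1.5·IQR = 4.60 − 10.50 = -5.90.
Upper fence = Q3 + 1.5·IQR = 11.60 + 10.50 = 22.10.
13.3 lies within [-5.90, 22.10].

no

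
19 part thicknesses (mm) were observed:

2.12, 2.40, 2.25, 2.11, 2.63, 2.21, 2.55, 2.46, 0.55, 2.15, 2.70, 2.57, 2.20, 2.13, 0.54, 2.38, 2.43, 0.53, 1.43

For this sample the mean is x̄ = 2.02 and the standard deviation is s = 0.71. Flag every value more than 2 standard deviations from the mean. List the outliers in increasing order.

Cutoffs at x̄ ± 2s: 2.02 ± 2·0.71 = [0.60, 3.44].
0.53: z = -2.10, |z| > 2 → outlier.
0.54: z = -2.08, |z| > 2 → outlier.
0.55: z = -2.07, |z| > 2 → outlier.
Every other value lies within [0.60, 3.44].

0.53, 0.54, 0.55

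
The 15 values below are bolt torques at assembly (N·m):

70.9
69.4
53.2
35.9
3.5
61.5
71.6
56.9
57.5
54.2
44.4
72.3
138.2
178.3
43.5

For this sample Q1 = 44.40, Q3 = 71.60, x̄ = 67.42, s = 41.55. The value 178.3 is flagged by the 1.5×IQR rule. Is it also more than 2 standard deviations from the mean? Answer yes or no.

z = (178.3 − 67.42) / 41.55 = 2.67.
|z| = 2.67 > 2.

yes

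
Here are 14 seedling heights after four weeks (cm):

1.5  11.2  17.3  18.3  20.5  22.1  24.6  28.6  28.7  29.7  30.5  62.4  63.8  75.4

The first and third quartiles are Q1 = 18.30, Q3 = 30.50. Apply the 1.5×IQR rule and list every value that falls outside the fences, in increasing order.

62.4, 63.8, 75.4

IQR = Q3 − Q1 = 30.50 − 18.30 = 12.20.
Lower fence = Q1 − 1.5·IQR = 18.30 − 18.30 = 0.00.
Upper fence = Q3 + 1.5·IQR = 30.50 + 18.30 = 48.80.
62.4 > 48.80 → outlier.
63.8 > 48.80 → outlier.
75.4 > 48.80 → outlier.
All remaining values lie within [0.00, 48.80].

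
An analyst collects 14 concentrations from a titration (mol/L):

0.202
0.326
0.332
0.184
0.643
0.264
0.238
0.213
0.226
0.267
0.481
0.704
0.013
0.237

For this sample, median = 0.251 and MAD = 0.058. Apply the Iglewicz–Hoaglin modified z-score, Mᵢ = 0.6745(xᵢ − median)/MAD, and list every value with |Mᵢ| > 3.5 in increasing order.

0.643, 0.704

|Mᵢ| > 3.5 ⇔ |xᵢ − 0.251| > 3.5·0.058/0.6745 = 0.301.
So outliers lie outside [-0.050, 0.552].
0.643: M = 4.56 → outlier.
0.704: M = 5.27 → outlier.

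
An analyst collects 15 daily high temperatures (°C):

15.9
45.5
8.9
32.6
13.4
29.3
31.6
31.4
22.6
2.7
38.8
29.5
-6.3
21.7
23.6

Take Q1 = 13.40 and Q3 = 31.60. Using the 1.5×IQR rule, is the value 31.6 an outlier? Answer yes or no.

no

IQR = Q3 − Q1 = 31.60 − 13.40 = 18.20.
Lower fence = Q1 − 1.5·IQR = 13.40 − 27.30 = -13.90.
Upper fence = Q3 + 1.5·IQR = 31.60 + 27.30 = 58.90.
31.6 lies within [-13.90, 58.90].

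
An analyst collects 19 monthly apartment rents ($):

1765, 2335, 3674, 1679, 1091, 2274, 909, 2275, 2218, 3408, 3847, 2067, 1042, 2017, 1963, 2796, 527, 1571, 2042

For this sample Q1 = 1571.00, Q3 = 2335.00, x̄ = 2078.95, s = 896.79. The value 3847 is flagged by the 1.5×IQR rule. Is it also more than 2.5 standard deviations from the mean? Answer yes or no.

no

z = (3847 − 2078.95) / 896.79 = 1.97.
|z| = 1.97 ≤ 2.5.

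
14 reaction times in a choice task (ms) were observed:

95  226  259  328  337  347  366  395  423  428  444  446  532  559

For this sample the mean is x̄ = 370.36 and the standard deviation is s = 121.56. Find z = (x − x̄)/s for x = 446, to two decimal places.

z = (446 − 370.36) / 121.56 = 0.62.

0.62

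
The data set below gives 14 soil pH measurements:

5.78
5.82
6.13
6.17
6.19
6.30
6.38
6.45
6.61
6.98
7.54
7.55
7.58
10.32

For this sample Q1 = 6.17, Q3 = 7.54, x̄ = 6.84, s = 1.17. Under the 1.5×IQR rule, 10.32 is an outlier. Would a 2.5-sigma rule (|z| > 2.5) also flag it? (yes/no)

yes

z = (10.32 − 6.84) / 1.17 = 2.97.
|z| = 2.97 > 2.5.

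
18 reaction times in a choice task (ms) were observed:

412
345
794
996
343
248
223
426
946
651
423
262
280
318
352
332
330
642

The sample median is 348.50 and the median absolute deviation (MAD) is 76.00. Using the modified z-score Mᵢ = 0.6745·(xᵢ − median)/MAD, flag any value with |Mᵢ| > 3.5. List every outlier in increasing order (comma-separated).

794, 946, 996

|Mᵢ| > 3.5 ⇔ |xᵢ − 348.50| > 3.5·76.00/0.6745 = 394.37.
So outliers lie outside [-45.87, 742.87].
794: M = 3.95 → outlier.
946: M = 5.30 → outlier.
996: M = 5.75 → outlier.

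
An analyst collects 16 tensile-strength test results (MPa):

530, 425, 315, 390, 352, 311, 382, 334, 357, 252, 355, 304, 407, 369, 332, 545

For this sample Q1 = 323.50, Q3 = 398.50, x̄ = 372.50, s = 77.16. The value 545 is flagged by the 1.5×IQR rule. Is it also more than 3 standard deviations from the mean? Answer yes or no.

no

z = (545 − 372.50) / 77.16 = 2.24.
|z| = 2.24 ≤ 3.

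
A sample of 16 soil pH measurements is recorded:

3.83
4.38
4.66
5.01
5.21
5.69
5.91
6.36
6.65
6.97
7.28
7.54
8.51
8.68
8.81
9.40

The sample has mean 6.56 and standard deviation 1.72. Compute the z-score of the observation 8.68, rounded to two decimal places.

1.23

z = (8.68 − 6.56) / 1.72 = 1.23.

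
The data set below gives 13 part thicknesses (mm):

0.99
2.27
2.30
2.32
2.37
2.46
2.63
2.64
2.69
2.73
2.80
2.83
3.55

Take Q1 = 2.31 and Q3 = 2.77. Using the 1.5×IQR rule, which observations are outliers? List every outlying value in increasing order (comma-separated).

IQR = Q3 − Q1 = 2.77 − 2.31 = 0.46.
Lower fence = Q1 − 1.5·IQR = 2.31 − 0.69 = 1.62.
Upper fence = Q3 + 1.5·IQR = 2.77 + 0.69 = 3.46.
0.99 < 1.62 → outlier.
3.55 > 3.46 → outlier.
All remaining values lie within [1.62, 3.46].

0.99, 3.55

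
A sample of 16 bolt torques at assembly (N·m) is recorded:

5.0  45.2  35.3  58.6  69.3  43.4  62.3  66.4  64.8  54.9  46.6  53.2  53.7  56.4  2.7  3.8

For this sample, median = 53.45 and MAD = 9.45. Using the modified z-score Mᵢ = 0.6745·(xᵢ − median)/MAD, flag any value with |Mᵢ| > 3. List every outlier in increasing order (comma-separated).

2.7, 3.8, 5.0

|Mᵢ| > 3 ⇔ |xᵢ − 53.45| > 3·9.45/0.6745 = 42.03.
So outliers lie outside [11.42, 95.48].
2.7: M = -3.62 → outlier.
3.8: M = -3.54 → outlier.
5.0: M = -3.46 → outlier.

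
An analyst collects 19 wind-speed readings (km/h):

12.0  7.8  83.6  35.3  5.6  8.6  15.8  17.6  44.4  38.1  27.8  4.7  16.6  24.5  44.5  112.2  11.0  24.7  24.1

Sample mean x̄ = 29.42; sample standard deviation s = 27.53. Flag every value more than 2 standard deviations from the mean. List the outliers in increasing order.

112.2

Cutoffs at x̄ ± 2s: 29.42 ± 2·27.53 = [-25.64, 84.48].
112.2: z = 3.01, |z| > 2 → outlier.
Every other value lies within [-25.64, 84.48].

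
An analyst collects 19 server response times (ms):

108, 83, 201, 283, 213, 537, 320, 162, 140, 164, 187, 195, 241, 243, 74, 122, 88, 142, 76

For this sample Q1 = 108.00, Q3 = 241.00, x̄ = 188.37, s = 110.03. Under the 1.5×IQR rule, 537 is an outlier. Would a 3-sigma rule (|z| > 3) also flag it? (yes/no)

yes

z = (537 − 188.37) / 110.03 = 3.17.
|z| = 3.17 > 3.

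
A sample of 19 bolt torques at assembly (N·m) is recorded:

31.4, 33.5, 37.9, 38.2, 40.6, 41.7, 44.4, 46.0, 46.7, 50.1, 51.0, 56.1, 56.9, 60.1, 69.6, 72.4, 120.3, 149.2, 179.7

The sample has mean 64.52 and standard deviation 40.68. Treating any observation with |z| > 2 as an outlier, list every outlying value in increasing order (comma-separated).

Cutoffs at x̄ ± 2s: 64.52 ± 2·40.68 = [-16.84, 145.88].
149.2: z = 2.08, |z| > 2 → outlier.
179.7: z = 2.83, |z| > 2 → outlier.
Every other value lies within [-16.84, 145.88].

149.2, 179.7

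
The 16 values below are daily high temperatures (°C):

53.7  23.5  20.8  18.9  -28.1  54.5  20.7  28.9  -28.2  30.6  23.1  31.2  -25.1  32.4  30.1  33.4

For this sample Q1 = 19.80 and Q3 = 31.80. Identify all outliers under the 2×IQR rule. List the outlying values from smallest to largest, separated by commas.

IQR = Q3 − Q1 = 31.80 − 19.80 = 12.00.
Lower fence = Q1 − 2·IQR = 19.80 − 24.00 = -4.20.
Upper fence = Q3 + 2·IQR = 31.80 + 24.00 = 55.80.
-28.2 < -4.20 → outlier.
-28.1 < -4.20 → outlier.
-25.1 < -4.20 → outlier.
All remaining values lie within [-4.20, 55.80].

-28.2, -28.1, -25.1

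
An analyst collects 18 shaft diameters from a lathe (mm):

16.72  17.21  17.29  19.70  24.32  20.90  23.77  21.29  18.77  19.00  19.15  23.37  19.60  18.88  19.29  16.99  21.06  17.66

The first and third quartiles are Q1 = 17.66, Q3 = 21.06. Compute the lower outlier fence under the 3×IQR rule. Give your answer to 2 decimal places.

IQR = Q3 − Q1 = 21.06 − 17.66 = 3.40.
Lower fence = Q1 − 3·IQR = 17.66 − 10.20 = 7.46.
Upper fence = Q3 + 3·IQR = 21.06 + 10.20 = 31.26.

7.46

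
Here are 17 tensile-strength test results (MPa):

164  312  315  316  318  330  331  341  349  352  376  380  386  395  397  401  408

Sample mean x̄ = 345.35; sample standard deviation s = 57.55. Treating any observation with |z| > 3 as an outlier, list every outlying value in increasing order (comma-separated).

164

Cutoffs at x̄ ± 3s: 345.35 ± 3·57.55 = [172.70, 518.00].
164: z = -3.15, |z| > 3 → outlier.
Every other value lies within [172.70, 518.00].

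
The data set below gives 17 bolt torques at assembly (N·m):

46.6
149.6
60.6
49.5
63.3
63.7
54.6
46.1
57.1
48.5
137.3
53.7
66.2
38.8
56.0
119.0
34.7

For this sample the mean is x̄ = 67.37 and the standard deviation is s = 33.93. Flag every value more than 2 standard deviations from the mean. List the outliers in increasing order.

137.3, 149.6

Cutoffs at x̄ ± 2s: 67.37 ± 2·33.93 = [-0.49, 135.23].
137.3: z = 2.06, |z| > 2 → outlier.
149.6: z = 2.42, |z| > 2 → outlier.
Every other value lies within [-0.49, 135.23].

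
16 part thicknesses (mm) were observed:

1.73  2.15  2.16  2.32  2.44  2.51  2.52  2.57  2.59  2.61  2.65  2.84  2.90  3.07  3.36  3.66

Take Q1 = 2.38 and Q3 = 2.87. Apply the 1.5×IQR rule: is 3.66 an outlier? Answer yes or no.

IQR = Q3 − Q1 = 2.87 − 2.38 = 0.49.
Lower fence = Q1 − 1.5·IQR = 2.38 − 0.735 = 1.645.
Upper fence = Q3 + 1.5·IQR = 2.87 + 0.735 = 3.605.
3.66 lies above the upper fence.

yes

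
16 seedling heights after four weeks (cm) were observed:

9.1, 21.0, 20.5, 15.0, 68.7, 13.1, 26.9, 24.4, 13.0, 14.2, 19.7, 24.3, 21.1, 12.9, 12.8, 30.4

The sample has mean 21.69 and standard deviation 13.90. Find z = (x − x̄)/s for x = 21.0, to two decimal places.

z = (21.0 − 21.69) / 13.90 = -0.05.

-0.05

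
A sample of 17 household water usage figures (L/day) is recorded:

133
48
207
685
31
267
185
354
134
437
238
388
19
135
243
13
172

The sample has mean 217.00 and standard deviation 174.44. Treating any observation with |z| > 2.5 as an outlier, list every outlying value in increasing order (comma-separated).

Cutoffs at x̄ ± 2.5s: 217.00 ± 2.5·174.44 = [-219.10, 653.10].
685: z = 2.68, |z| > 2.5 → outlier.
Every other value lies within [-219.10, 653.10].

685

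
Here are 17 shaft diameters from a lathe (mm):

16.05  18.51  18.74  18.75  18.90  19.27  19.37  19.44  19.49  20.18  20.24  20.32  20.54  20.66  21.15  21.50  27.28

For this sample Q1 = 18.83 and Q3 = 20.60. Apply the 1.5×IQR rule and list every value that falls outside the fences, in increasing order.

16.05, 27.28

IQR = Q3 − Q1 = 20.60 − 18.83 = 1.77.
Lower fence = Q1 − 1.5·IQR = 18.83 − 2.655 = 16.175.
Upper fence = Q3 + 1.5·IQR = 20.60 + 2.655 = 23.255.
16.05 < 16.175 → outlier.
27.28 > 23.255 → outlier.
All remaining values lie within [16.175, 23.255].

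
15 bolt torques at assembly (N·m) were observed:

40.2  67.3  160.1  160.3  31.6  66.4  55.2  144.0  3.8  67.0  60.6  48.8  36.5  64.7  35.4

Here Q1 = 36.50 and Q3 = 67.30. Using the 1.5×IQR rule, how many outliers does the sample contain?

3

IQR = 30.80; fences at 36.50 − 46.20 = -9.70 and 67.30 + 46.20 = 113.50.
Outside the cutoffs: 144.0, 160.1, 160.3.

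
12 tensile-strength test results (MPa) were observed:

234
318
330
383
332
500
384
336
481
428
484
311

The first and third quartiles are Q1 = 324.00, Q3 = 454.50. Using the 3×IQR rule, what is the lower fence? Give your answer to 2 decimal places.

-67.50

IQR = Q3 − Q1 = 454.50 − 324.00 = 130.50.
Lower fence = Q1 − 3·IQR = 324.00 − 391.50 = -67.50.
Upper fence = Q3 + 3·IQR = 454.50 + 391.50 = 846.00.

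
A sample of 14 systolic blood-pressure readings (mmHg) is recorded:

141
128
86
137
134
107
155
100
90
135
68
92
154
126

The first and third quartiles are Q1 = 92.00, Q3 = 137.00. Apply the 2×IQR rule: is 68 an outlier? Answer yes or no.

no

IQR = Q3 − Q1 = 137.00 − 92.00 = 45.00.
Lower fence = Q1 − 2·IQR = 92.00 − 90.00 = 2.00.
Upper fence = Q3 + 2·IQR = 137.00 + 90.00 = 227.00.
68 lies within [2.00, 227.00].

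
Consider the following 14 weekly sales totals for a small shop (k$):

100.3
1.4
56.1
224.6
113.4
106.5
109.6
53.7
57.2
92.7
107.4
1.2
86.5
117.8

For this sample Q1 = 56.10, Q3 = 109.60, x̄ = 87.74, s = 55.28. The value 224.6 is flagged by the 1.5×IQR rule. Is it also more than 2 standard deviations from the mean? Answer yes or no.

z = (224.6 − 87.74) / 55.28 = 2.48.
|z| = 2.48 > 2.

yes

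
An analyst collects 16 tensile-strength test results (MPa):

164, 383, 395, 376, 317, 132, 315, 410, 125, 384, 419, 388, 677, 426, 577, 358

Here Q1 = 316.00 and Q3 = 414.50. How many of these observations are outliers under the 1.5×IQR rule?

5

IQR = 98.50; fences at 316.00 − 147.75 = 168.25 and 414.50 + 147.75 = 562.25.
Outside the cutoffs: 125, 132, 164, 577, 677.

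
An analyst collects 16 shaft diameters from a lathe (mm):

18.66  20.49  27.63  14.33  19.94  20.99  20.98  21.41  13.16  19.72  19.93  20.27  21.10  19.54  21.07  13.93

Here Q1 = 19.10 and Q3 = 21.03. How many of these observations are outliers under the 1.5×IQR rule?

4

IQR = 1.93; fences at 19.10 − 2.895 = 16.205 and 21.03 + 2.895 = 23.925.
Outside the cutoffs: 13.16, 13.93, 14.33, 27.63.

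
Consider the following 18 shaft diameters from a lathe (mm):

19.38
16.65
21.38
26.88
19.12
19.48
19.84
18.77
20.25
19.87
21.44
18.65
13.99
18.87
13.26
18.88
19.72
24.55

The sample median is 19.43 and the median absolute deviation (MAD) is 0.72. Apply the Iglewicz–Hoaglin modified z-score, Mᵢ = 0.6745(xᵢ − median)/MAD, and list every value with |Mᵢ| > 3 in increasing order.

13.26, 13.99, 24.55, 26.88

|Mᵢ| > 3 ⇔ |xᵢ − 19.43| > 3·0.72/0.6745 = 3.20.
So outliers lie outside [16.23, 22.63].
13.26: M = -5.78 → outlier.
13.99: M = -5.10 → outlier.
24.55: M = 4.80 → outlier.
26.88: M = 6.98 → outlier.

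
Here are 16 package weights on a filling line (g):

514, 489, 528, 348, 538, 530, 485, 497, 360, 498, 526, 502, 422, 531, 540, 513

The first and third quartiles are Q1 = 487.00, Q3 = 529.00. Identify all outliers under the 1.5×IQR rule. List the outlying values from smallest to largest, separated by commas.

348, 360, 422

IQR = Q3 − Q1 = 529.00 − 487.00 = 42.00.
Lower fence = Q1 − 1.5·IQR = 487.00 − 63.00 = 424.00.
Upper fence = Q3 + 1.5·IQR = 529.00 + 63.00 = 592.00.
348 < 424.00 → outlier.
360 < 424.00 → outlier.
422 < 424.00 → outlier.
All remaining values lie within [424.00, 592.00].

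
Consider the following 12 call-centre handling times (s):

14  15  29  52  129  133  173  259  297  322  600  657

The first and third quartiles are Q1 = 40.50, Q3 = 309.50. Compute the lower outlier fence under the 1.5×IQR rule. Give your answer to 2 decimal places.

IQR = Q3 − Q1 = 309.50 − 40.50 = 269.00.
Lower fence = Q1 − 1.5·IQR = 40.50 − 403.50 = -363.00.
Upper fence = Q3 + 1.5·IQR = 309.50 + 403.50 = 713.00.

-363.00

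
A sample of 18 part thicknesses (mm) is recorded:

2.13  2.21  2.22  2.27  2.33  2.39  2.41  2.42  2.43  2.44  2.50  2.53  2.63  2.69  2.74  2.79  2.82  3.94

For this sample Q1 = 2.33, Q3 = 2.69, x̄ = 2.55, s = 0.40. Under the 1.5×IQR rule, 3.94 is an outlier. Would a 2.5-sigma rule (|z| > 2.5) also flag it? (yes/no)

yes

z = (3.94 − 2.55) / 0.40 = 3.48.
|z| = 3.48 > 2.5.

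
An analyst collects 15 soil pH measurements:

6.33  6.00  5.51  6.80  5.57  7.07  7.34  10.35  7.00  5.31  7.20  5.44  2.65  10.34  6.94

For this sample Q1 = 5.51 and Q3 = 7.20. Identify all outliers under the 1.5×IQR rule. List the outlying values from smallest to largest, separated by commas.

2.65, 10.34, 10.35

IQR = Q3 − Q1 = 7.20 − 5.51 = 1.69.
Lower fence = Q1 − 1.5·IQR = 5.51 − 2.535 = 2.975.
Upper fence = Q3 + 1.5·IQR = 7.20 + 2.535 = 9.735.
2.65 < 2.975 → outlier.
10.34 > 9.735 → outlier.
10.35 > 9.735 → outlier.
All remaining values lie within [2.975, 9.735].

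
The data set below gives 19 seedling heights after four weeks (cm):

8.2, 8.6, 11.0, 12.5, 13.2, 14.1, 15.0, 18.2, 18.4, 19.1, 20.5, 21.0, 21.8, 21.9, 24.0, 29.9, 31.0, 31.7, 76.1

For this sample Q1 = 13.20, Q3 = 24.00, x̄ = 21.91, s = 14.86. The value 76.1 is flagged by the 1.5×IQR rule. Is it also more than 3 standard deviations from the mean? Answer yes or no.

z = (76.1 − 21.91) / 14.86 = 3.65.
|z| = 3.65 > 3.

yes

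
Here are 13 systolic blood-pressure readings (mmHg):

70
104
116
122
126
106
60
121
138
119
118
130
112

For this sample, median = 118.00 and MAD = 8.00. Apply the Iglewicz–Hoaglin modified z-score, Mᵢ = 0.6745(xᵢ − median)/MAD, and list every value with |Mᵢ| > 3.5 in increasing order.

60, 70

|Mᵢ| > 3.5 ⇔ |xᵢ − 118.00| > 3.5·8.00/0.6745 = 41.51.
So outliers lie outside [76.49, 159.51].
60: M = -4.89 → outlier.
70: M = -4.05 → outlier.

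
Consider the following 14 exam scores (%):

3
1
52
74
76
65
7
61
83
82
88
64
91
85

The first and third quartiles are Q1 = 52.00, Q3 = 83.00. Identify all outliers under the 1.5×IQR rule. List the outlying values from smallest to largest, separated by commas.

IQR = Q3 − Q1 = 83.00 − 52.00 = 31.00.
Lower fence = Q1 − 1.5·IQR = 52.00 − 46.50 = 5.50.
Upper fence = Q3 + 1.5·IQR = 83.00 + 46.50 = 129.50.
1 < 5.50 → outlier.
3 < 5.50 → outlier.
All remaining values lie within [5.50, 129.50].

1, 3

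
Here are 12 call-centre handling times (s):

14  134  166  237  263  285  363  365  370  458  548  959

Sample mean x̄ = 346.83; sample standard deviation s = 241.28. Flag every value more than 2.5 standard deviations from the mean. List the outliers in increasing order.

959

Cutoffs at x̄ ± 2.5s: 346.83 ± 2.5·241.28 = [-256.37, 950.03].
959: z = 2.54, |z| > 2.5 → outlier.
Every other value lies within [-256.37, 950.03].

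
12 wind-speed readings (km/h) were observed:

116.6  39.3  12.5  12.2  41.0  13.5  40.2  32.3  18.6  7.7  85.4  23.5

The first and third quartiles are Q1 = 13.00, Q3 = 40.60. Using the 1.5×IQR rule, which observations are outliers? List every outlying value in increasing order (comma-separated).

85.4, 116.6

IQR = Q3 − Q1 = 40.60 − 13.00 = 27.60.
Lower fence = Q1 − 1.5·IQR = 13.00 − 41.40 = -28.40.
Upper fence = Q3 + 1.5·IQR = 40.60 + 41.40 = 82.00.
85.4 > 82.00 → outlier.
116.6 > 82.00 → outlier.
All remaining values lie within [-28.40, 82.00].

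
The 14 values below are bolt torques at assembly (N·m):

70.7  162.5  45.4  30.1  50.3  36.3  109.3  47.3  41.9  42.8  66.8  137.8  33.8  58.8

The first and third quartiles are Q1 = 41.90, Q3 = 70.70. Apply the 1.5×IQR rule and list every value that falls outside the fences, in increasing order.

IQR = Q3 − Q1 = 70.70 − 41.90 = 28.80.
Lower fence = Q1 − 1.5·IQR = 41.90 − 43.20 = -1.30.
Upper fence = Q3 + 1.5·IQR = 70.70 + 43.20 = 113.90.
137.8 > 113.90 → outlier.
162.5 > 113.90 → outlier.
All remaining values lie within [-1.30, 113.90].

137.8, 162.5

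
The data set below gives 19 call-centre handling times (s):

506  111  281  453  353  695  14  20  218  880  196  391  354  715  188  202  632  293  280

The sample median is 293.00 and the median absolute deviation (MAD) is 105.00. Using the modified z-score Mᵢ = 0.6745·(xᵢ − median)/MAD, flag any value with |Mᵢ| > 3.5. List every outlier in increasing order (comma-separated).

880

|Mᵢ| > 3.5 ⇔ |xᵢ − 293.00| > 3.5·105.00/0.6745 = 544.85.
So outliers lie outside [-251.85, 837.85].
880: M = 3.77 → outlier.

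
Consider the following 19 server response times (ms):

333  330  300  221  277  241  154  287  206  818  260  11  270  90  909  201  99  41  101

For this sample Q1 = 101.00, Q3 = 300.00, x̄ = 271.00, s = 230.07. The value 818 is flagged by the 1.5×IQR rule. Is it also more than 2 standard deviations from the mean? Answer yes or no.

yes

z = (818 − 271.00) / 230.07 = 2.38.
|z| = 2.38 > 2.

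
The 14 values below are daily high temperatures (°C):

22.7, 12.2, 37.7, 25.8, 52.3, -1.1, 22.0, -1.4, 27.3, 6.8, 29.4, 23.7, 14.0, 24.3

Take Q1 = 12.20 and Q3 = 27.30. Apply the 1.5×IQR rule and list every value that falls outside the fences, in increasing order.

IQR = Q3 − Q1 = 27.30 − 12.20 = 15.10.
Lower fence = Q1 − 1.5·IQR = 12.20 − 22.65 = -10.45.
Upper fence = Q3 + 1.5·IQR = 27.30 + 22.65 = 49.95.
52.3 > 49.95 → outlier.
All remaining values lie within [-10.45, 49.95].

52.3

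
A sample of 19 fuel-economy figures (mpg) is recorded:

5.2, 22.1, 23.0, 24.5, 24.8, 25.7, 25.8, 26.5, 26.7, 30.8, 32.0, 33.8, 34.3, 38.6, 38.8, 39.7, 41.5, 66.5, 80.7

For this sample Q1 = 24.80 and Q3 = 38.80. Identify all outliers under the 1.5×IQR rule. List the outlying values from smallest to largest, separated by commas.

66.5, 80.7

IQR = Q3 − Q1 = 38.80 − 24.80 = 14.00.
Lower fence = Q1 − 1.5·IQR = 24.80 − 21.00 = 3.80.
Upper fence = Q3 + 1.5·IQR = 38.80 + 21.00 = 59.80.
66.5 > 59.80 → outlier.
80.7 > 59.80 → outlier.
All remaining values lie within [3.80, 59.80].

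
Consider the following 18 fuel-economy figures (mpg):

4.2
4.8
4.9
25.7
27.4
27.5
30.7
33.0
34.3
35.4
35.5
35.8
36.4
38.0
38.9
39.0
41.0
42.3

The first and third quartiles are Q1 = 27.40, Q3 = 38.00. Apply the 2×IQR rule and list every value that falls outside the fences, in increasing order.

IQR = Q3 − Q1 = 38.00 − 27.40 = 10.60.
Lower fence = Q1 − 2·IQR = 27.40 − 21.20 = 6.20.
Upper fence = Q3 + 2·IQR = 38.00 + 21.20 = 59.20.
4.2 < 6.20 → outlier.
4.8 < 6.20 → outlier.
4.9 < 6.20 → outlier.
All remaining values lie within [6.20, 59.20].

4.2, 4.8, 4.9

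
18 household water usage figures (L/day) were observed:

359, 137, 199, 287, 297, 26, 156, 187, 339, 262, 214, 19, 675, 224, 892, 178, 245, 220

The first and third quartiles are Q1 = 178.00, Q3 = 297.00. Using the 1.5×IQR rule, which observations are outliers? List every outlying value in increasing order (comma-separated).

675, 892

IQR = Q3 − Q1 = 297.00 − 178.00 = 119.00.
Lower fence = Q1 − 1.5·IQR = 178.00 − 178.50 = -0.50.
Upper fence = Q3 + 1.5·IQR = 297.00 + 178.50 = 475.50.
675 > 475.50 → outlier.
892 > 475.50 → outlier.
All remaining values lie within [-0.50, 475.50].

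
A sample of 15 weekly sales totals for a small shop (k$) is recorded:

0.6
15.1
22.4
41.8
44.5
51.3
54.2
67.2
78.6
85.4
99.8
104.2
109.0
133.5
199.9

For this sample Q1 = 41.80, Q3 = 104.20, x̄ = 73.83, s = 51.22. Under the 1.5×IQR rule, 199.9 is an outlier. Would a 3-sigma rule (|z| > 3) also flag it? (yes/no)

no

z = (199.9 − 73.83) / 51.22 = 2.46.
|z| = 2.46 ≤ 3.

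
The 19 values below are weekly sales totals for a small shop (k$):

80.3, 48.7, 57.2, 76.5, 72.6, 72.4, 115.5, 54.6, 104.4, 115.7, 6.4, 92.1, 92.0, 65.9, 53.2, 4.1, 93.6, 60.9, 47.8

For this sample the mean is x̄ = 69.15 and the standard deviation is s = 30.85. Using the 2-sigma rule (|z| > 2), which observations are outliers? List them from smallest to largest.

Cutoffs at x̄ ± 2s: 69.15 ± 2·30.85 = [7.45, 130.85].
4.1: z = -2.11, |z| > 2 → outlier.
6.4: z = -2.03, |z| > 2 → outlier.
Every other value lies within [7.45, 130.85].

4.1, 6.4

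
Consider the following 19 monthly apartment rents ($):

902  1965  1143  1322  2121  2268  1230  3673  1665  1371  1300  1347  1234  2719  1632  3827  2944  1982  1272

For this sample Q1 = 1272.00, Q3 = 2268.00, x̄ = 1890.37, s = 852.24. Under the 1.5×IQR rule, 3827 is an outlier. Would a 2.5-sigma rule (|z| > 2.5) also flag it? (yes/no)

z = (3827 − 1890.37) / 852.24 = 2.27.
|z| = 2.27 ≤ 2.5.

no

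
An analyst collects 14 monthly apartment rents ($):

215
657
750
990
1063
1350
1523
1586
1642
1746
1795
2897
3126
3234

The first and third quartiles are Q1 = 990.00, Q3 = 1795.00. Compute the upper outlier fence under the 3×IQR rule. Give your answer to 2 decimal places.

4210.00

IQR = Q3 − Q1 = 1795.00 − 990.00 = 805.00.
Lower fence = Q1 − 3·IQR = 990.00 − 2415.00 = -1425.00.
Upper fence = Q3 + 3·IQR = 1795.00 + 2415.00 = 4210.00.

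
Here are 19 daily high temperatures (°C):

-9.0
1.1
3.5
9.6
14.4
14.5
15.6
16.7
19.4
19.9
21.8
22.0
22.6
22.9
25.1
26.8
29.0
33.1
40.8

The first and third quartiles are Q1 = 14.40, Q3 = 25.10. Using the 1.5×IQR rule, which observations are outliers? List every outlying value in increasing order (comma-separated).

-9.0

IQR = Q3 − Q1 = 25.10 − 14.40 = 10.70.
Lower fence = Q1 − 1.5·IQR = 14.40 − 16.05 = -1.65.
Upper fence = Q3 + 1.5·IQR = 25.10 + 16.05 = 41.15.
-9.0 < -1.65 → outlier.
All remaining values lie within [-1.65, 41.15].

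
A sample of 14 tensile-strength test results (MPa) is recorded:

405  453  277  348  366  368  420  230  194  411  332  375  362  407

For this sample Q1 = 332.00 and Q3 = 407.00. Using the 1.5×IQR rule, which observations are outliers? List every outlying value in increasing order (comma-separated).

194

IQR = Q3 − Q1 = 407.00 − 332.00 = 75.00.
Lower fence = Q1 − 1.5·IQR = 332.00 − 112.50 = 219.50.
Upper fence = Q3 + 1.5·IQR = 407.00 + 112.50 = 519.50.
194 < 219.50 → outlier.
All remaining values lie within [219.50, 519.50].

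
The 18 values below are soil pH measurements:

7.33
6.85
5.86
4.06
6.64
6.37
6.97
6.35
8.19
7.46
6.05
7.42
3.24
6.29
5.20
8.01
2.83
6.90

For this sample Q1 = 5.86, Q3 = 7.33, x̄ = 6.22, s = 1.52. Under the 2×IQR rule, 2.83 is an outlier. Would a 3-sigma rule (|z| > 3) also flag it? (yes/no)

z = (2.83 − 6.22) / 1.52 = -2.23.
|z| = 2.23 ≤ 3.

no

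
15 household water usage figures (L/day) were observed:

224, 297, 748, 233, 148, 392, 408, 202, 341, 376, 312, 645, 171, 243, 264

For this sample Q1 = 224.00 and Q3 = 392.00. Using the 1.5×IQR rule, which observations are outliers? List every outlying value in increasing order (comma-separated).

645, 748

IQR = Q3 − Q1 = 392.00 − 224.00 = 168.00.
Lower fence = Q1 − 1.5·IQR = 224.00 − 252.00 = -28.00.
Upper fence = Q3 + 1.5·IQR = 392.00 + 252.00 = 644.00.
645 > 644.00 → outlier.
748 > 644.00 → outlier.
All remaining values lie within [-28.00, 644.00].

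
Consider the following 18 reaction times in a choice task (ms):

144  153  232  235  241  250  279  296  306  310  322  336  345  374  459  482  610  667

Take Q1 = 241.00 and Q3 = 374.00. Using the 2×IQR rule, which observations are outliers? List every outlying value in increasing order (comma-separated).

IQR = Q3 − Q1 = 374.00 − 241.00 = 133.00.
Lower fence = Q1 − 2·IQR = 241.00 − 266.00 = -25.00.
Upper fence = Q3 + 2·IQR = 374.00 + 266.00 = 640.00.
667 > 640.00 → outlier.
All remaining values lie within [-25.00, 640.00].

667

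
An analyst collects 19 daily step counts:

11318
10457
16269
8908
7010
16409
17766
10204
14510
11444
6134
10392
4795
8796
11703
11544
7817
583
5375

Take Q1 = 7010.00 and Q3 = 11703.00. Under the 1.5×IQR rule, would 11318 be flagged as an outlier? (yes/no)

IQR = Q3 − Q1 = 11703.00 − 7010.00 = 4693.00.
Lower fence = Q1 − 1.5·IQR = 7010.00 − 7039.50 = -29.50.
Upper fence = Q3 + 1.5·IQR = 11703.00 + 7039.50 = 18742.50.
11318 lies within [-29.50, 18742.50].

no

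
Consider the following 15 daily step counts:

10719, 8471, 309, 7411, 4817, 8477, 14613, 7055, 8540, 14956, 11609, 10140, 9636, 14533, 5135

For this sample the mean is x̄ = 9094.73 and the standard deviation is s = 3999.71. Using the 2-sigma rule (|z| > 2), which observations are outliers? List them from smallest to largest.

Cutoffs at x̄ ± 2s: 9094.73 ± 2·3999.71 = [1095.31, 17094.15].
309: z = -2.20, |z| > 2 → outlier.
Every other value lies within [1095.31, 17094.15].

309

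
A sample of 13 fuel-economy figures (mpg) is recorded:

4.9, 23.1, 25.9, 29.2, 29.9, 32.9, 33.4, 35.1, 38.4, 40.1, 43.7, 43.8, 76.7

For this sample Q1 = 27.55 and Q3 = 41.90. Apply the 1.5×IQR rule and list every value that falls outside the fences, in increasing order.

4.9, 76.7

IQR = Q3 − Q1 = 41.90 − 27.55 = 14.35.
Lower fence = Q1 − 1.5·IQR = 27.55 − 21.525 = 6.025.
Upper fence = Q3 + 1.5·IQR = 41.90 + 21.525 = 63.425.
4.9 < 6.025 → outlier.
76.7 > 63.425 → outlier.
All remaining values lie within [6.025, 63.425].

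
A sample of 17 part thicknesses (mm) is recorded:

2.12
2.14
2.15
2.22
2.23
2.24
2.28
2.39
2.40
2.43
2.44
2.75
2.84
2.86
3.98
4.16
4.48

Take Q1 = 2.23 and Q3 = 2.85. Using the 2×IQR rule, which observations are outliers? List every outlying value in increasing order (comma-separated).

IQR = Q3 − Q1 = 2.85 − 2.23 = 0.62.
Lower fence = Q1 − 2·IQR = 2.23 − 1.24 = 0.99.
Upper fence = Q3 + 2·IQR = 2.85 + 1.24 = 4.09.
4.16 > 4.09 → outlier.
4.48 > 4.09 → outlier.
All remaining values lie within [0.99, 4.09].

4.16, 4.48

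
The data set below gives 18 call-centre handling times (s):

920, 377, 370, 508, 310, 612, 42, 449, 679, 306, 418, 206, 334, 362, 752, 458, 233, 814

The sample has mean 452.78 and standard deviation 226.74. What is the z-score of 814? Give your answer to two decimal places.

z = (814 − 452.78) / 226.74 = 1.59.

1.59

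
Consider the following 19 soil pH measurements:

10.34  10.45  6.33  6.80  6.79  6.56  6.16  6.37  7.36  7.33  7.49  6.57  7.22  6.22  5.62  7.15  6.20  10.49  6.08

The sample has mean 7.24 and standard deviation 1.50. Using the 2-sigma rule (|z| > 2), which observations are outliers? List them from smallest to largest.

10.34, 10.45, 10.49

Cutoffs at x̄ ± 2s: 7.24 ± 2·1.50 = [4.24, 10.24].
10.34: z = 2.07, |z| > 2 → outlier.
10.45: z = 2.14, |z| > 2 → outlier.
10.49: z = 2.17, |z| > 2 → outlier.
Every other value lies within [4.24, 10.24].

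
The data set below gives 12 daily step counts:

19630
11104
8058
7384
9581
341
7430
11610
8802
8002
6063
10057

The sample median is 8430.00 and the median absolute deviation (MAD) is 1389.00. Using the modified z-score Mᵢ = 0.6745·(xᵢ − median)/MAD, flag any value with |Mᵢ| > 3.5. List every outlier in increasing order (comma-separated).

341, 19630

|Mᵢ| > 3.5 ⇔ |xᵢ − 8430.00| > 3.5·1389.00/0.6745 = 7207.56.
So outliers lie outside [1222.44, 15637.56].
341: M = -3.93 → outlier.
19630: M = 5.44 → outlier.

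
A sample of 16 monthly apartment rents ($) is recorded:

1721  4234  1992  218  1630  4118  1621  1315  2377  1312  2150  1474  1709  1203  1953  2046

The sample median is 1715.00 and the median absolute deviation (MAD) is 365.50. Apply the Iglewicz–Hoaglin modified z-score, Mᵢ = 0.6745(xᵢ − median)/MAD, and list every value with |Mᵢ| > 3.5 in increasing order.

|Mᵢ| > 3.5 ⇔ |xᵢ − 1715.00| > 3.5·365.50/0.6745 = 1896.59.
So outliers lie outside [-181.59, 3611.59].
4118: M = 4.43 → outlier.
4234: M = 4.65 → outlier.

4118, 4234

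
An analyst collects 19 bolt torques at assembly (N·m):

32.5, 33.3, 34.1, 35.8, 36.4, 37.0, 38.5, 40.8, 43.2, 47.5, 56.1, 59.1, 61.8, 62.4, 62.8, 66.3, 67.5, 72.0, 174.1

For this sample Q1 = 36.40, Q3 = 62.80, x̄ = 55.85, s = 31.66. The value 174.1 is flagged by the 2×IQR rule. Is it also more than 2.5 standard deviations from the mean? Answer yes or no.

z = (174.1 − 55.85) / 31.66 = 3.73.
|z| = 3.73 > 2.5.

yes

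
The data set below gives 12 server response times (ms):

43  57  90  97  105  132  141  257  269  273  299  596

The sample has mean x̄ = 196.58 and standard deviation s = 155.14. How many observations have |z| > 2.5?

Cutoffs: x̄ ± 2.5s = [-191.27, 584.43].
Outside the cutoffs: 596.

1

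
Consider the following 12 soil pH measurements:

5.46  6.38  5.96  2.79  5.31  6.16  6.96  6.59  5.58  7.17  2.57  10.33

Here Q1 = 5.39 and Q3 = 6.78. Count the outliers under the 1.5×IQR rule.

3

IQR = 1.39; fences at 5.39 − 2.085 = 3.305 and 6.78 + 2.085 = 8.865.
Outside the cutoffs: 2.57, 2.79, 10.33.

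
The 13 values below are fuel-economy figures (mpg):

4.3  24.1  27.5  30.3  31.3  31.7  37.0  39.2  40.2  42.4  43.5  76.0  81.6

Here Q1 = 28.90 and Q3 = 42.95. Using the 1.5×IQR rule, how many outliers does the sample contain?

IQR = 14.05; fences at 28.90 − 21.075 = 7.825 and 42.95 + 21.075 = 64.025.
Outside the cutoffs: 4.3, 76.0, 81.6.

3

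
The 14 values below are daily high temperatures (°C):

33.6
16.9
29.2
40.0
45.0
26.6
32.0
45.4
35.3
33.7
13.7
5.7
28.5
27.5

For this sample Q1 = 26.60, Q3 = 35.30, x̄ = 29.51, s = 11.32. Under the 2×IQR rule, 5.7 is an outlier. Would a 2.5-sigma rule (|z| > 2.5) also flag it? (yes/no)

no

z = (5.7 − 29.51) / 11.32 = -2.10.
|z| = 2.10 ≤ 2.5.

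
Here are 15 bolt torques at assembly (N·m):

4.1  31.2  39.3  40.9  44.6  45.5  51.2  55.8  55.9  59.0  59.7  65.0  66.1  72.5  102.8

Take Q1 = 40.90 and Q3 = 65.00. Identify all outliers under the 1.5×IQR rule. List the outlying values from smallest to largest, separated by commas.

4.1, 102.8

IQR = Q3 − Q1 = 65.00 − 40.90 = 24.10.
Lower fence = Q1 − 1.5·IQR = 40.90 − 36.15 = 4.75.
Upper fence = Q3 + 1.5·IQR = 65.00 + 36.15 = 101.15.
4.1 < 4.75 → outlier.
102.8 > 101.15 → outlier.
All remaining values lie within [4.75, 101.15].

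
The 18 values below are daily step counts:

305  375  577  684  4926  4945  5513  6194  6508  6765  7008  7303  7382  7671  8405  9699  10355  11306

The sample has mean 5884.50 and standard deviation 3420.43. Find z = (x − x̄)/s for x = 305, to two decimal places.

z = (305 − 5884.50) / 3420.43 = -1.63.

-1.63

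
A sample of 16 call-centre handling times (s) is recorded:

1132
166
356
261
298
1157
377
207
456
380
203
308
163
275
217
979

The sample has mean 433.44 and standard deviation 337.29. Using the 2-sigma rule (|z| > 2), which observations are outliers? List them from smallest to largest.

Cutoffs at x̄ ± 2s: 433.44 ± 2·337.29 = [-241.14, 1108.02].
1132: z = 2.07, |z| > 2 → outlier.
1157: z = 2.15, |z| > 2 → outlier.
Every other value lies within [-241.14, 1108.02].

1132, 1157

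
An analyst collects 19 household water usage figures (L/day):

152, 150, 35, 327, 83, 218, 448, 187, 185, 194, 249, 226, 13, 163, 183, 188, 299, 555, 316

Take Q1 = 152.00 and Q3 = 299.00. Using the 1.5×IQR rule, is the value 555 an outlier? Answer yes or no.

yes

IQR = Q3 − Q1 = 299.00 − 152.00 = 147.00.
Lower fence = Q1 − 1.5·IQR = 152.00 − 220.50 = -68.50.
Upper fence = Q3 + 1.5·IQR = 299.00 + 220.50 = 519.50.
555 lies above the upper fence.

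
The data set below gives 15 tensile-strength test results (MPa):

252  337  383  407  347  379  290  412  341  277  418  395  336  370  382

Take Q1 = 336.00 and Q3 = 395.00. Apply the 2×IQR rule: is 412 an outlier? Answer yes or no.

IQR = Q3 − Q1 = 395.00 − 336.00 = 59.00.
Lower fence = Q1 − 2·IQR = 336.00 − 118.00 = 218.00.
Upper fence = Q3 + 2·IQR = 395.00 + 118.00 = 513.00.
412 lies within [218.00, 513.00].

no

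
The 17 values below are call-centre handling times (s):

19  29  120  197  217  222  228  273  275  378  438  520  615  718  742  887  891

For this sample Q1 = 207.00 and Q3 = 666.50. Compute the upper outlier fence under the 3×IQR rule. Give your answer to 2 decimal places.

IQR = Q3 − Q1 = 666.50 − 207.00 = 459.50.
Lower fence = Q1 − 3·IQR = 207.00 − 1378.50 = -1171.50.
Upper fence = Q3 + 3·IQR = 666.50 + 1378.50 = 2045.00.

2045.00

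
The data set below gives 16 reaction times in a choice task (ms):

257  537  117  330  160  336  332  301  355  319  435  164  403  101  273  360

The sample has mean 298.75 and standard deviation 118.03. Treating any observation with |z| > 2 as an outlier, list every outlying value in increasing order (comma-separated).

Cutoffs at x̄ ± 2s: 298.75 ± 2·118.03 = [62.69, 534.81].
537: z = 2.02, |z| > 2 → outlier.
Every other value lies within [62.69, 534.81].

537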